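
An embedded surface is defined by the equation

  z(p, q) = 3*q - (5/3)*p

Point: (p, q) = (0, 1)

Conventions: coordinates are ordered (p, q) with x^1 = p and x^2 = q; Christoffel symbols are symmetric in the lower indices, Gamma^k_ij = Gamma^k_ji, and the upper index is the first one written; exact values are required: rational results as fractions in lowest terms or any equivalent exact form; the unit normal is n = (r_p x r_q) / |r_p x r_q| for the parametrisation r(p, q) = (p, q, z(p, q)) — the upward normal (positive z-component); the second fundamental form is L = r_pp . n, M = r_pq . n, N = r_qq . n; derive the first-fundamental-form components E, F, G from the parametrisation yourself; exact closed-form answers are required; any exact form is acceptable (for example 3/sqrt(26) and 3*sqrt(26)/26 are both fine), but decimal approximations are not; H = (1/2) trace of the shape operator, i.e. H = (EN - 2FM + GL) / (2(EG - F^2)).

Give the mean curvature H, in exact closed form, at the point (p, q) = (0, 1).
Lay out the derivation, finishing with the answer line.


z_p = -5/3, z_q = 3, z_pp = 0, z_pq = 0, z_qq = 0
E = 34/9, F = -5, G = 10; answer radicand W^2 = 115/9
unnormalised second-form numerators: l = 0, m = 0, n = 0; L = l/sqrt(115/9), and similarly M = m/sqrt(W^2), N = n/sqrt(W^2)
H = (E*n - 2*F*m + G*l) / (2*(EG - F^2)*sqrt(W^2)); E*n - 2*F*m + G*l = 0, EG - F^2 = 115/9, so H = (0)/sqrt(115/9)

Answer: H = 0


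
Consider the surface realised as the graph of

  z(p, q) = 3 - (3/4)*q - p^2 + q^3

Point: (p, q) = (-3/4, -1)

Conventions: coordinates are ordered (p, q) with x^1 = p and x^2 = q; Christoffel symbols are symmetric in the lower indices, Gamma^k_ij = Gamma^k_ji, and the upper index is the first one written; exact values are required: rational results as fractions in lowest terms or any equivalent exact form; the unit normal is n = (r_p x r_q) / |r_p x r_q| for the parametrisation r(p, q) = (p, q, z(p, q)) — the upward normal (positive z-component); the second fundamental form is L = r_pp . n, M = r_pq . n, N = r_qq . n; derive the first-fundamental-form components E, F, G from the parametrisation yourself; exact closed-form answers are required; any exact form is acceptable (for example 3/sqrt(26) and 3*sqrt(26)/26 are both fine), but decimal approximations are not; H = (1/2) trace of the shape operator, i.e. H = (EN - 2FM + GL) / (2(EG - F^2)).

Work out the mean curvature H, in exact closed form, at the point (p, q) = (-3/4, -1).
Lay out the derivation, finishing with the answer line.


z_p = 3/2, z_q = 9/4, z_pp = -2, z_pq = 0, z_qq = -6
E = 13/4, F = 27/8, G = 97/16; answer radicand W^2 = 133/16
unnormalised second-form numerators: l = -2, m = 0, n = -6; L = l/sqrt(133/16), and similarly M = m/sqrt(W^2), N = n/sqrt(W^2)
H = (E*n - 2*F*m + G*l) / (2*(EG - F^2)*sqrt(W^2)); E*n - 2*F*m + G*l = -253/8, EG - F^2 = 133/16, so H = (-253/133)/sqrt(133/16)

Answer: H = -1012*sqrt(133)/17689


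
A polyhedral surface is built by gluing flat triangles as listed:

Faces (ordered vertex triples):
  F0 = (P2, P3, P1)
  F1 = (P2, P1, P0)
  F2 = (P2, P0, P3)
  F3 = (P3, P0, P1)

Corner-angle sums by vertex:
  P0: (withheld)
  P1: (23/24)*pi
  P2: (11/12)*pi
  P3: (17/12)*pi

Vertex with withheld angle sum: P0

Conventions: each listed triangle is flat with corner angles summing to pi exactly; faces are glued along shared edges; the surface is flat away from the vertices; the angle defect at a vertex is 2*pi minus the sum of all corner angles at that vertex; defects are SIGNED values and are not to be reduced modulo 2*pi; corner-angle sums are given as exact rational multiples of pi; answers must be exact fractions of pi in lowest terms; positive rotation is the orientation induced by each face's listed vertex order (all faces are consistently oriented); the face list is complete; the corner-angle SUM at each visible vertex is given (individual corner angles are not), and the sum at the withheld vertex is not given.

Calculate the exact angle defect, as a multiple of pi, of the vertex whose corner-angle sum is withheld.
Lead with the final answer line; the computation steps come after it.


Answer: defect(P0) = (31/24)*pi

V = 4, E = 6, F = 4; chi = V - E + F = 2
Gauss-Bonnet: total defect = 2*pi*chi = 4*pi; visible defects sum to (65/24)*pi


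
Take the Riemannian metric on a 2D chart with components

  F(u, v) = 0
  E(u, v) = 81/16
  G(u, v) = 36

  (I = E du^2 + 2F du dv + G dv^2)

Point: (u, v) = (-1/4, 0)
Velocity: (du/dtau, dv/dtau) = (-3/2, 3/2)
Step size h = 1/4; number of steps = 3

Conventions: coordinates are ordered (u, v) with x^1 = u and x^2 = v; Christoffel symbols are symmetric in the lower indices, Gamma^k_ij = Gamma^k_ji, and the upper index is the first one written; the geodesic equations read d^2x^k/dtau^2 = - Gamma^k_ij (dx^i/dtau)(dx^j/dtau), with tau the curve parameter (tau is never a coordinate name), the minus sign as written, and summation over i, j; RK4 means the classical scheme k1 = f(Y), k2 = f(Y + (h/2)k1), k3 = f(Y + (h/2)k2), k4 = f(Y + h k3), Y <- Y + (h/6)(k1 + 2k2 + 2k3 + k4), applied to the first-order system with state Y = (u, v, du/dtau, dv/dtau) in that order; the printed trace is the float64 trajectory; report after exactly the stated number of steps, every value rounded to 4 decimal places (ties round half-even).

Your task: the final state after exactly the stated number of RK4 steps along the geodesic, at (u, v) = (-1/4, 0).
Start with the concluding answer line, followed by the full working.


Answer: u = -1.3750, v = 1.1250, du/dtau = -1.5000, dv/dtau = 1.5000

f(Y) = (du/dtau, dv/dtau, -Gamma^u_ij Y'^i Y'^j, -Gamma^v_ij Y'^i Y'^j) with the Gammas evaluated at the stage position; h = 0.250000; intermediate values shown to 6 dp
step 0: u = -0.2500, v = 0.0000, du/dtau = -1.5000, dv/dtau = 1.5000
step 1:
  k1: at (u, v) = (-0.250000, 0.000000), (du/dtau, dv/dtau) = (-1.500000, 1.500000); Gamma_uuu = 0.000000, Gamma_uuv = 0.000000, Gamma_uvv = 0.000000, Gamma_vuu = 0.000000, Gamma_vuv = 0.000000, Gamma_vvv = 0.000000; k1 = (-1.500000, 1.500000, 0.000000, 0.000000)
  k2: at (u, v) = (-0.437500, 0.187500), (du/dtau, dv/dtau) = (-1.500000, 1.500000); Gamma_uuu = 0.000000, Gamma_uuv = 0.000000, Gamma_uvv = 0.000000, Gamma_vuu = 0.000000, Gamma_vuv = 0.000000, Gamma_vvv = 0.000000; k2 = (-1.500000, 1.500000, 0.000000, 0.000000)
  k3: at (u, v) = (-0.437500, 0.187500), (du/dtau, dv/dtau) = (-1.500000, 1.500000); Gamma_uuu = 0.000000, Gamma_uuv = 0.000000, Gamma_uvv = 0.000000, Gamma_vuu = 0.000000, Gamma_vuv = 0.000000, Gamma_vvv = 0.000000; k3 = (-1.500000, 1.500000, 0.000000, 0.000000)
  k4: at (u, v) = (-0.625000, 0.375000), (du/dtau, dv/dtau) = (-1.500000, 1.500000); Gamma_uuu = 0.000000, Gamma_uuv = 0.000000, Gamma_uvv = 0.000000, Gamma_vuu = 0.000000, Gamma_vuv = 0.000000, Gamma_vvv = 0.000000; k4 = (-1.500000, 1.500000, 0.000000, 0.000000)
  Y <- Y + (h/6)(k1 + 2k2 + 2k3 + k4): u = -0.6250, v = 0.3750, du/dtau = -1.5000, dv/dtau = 1.5000
step 2:
  k1: at (u, v) = (-0.625000, 0.375000), (du/dtau, dv/dtau) = (-1.500000, 1.500000); Gamma_uuu = 0.000000, Gamma_uuv = 0.000000, Gamma_uvv = 0.000000, Gamma_vuu = 0.000000, Gamma_vuv = 0.000000, Gamma_vvv = 0.000000; k1 = (-1.500000, 1.500000, 0.000000, 0.000000)
  k2: at (u, v) = (-0.812500, 0.562500), (du/dtau, dv/dtau) = (-1.500000, 1.500000); Gamma_uuu = 0.000000, Gamma_uuv = 0.000000, Gamma_uvv = 0.000000, Gamma_vuu = 0.000000, Gamma_vuv = 0.000000, Gamma_vvv = 0.000000; k2 = (-1.500000, 1.500000, 0.000000, 0.000000)
  k3: at (u, v) = (-0.812500, 0.562500), (du/dtau, dv/dtau) = (-1.500000, 1.500000); Gamma_uuu = 0.000000, Gamma_uuv = 0.000000, Gamma_uvv = 0.000000, Gamma_vuu = 0.000000, Gamma_vuv = 0.000000, Gamma_vvv = 0.000000; k3 = (-1.500000, 1.500000, 0.000000, 0.000000)
  k4: at (u, v) = (-1.000000, 0.750000), (du/dtau, dv/dtau) = (-1.500000, 1.500000); Gamma_uuu = 0.000000, Gamma_uuv = 0.000000, Gamma_uvv = 0.000000, Gamma_vuu = 0.000000, Gamma_vuv = 0.000000, Gamma_vvv = 0.000000; k4 = (-1.500000, 1.500000, 0.000000, 0.000000)
  Y <- Y + (h/6)(k1 + 2k2 + 2k3 + k4): u = -1.0000, v = 0.7500, du/dtau = -1.5000, dv/dtau = 1.5000
step 3:
  k1: at (u, v) = (-1.000000, 0.750000), (du/dtau, dv/dtau) = (-1.500000, 1.500000); Gamma_uuu = 0.000000, Gamma_uuv = 0.000000, Gamma_uvv = 0.000000, Gamma_vuu = 0.000000, Gamma_vuv = 0.000000, Gamma_vvv = 0.000000; k1 = (-1.500000, 1.500000, 0.000000, 0.000000)
  k2: at (u, v) = (-1.187500, 0.937500), (du/dtau, dv/dtau) = (-1.500000, 1.500000); Gamma_uuu = 0.000000, Gamma_uuv = 0.000000, Gamma_uvv = 0.000000, Gamma_vuu = 0.000000, Gamma_vuv = 0.000000, Gamma_vvv = 0.000000; k2 = (-1.500000, 1.500000, 0.000000, 0.000000)
  k3: at (u, v) = (-1.187500, 0.937500), (du/dtau, dv/dtau) = (-1.500000, 1.500000); Gamma_uuu = 0.000000, Gamma_uuv = 0.000000, Gamma_uvv = 0.000000, Gamma_vuu = 0.000000, Gamma_vuv = 0.000000, Gamma_vvv = 0.000000; k3 = (-1.500000, 1.500000, 0.000000, 0.000000)
  k4: at (u, v) = (-1.375000, 1.125000), (du/dtau, dv/dtau) = (-1.500000, 1.500000); Gamma_uuu = 0.000000, Gamma_uuv = 0.000000, Gamma_uvv = 0.000000, Gamma_vuu = 0.000000, Gamma_vuv = 0.000000, Gamma_vvv = 0.000000; k4 = (-1.500000, 1.500000, 0.000000, 0.000000)
  Y <- Y + (h/6)(k1 + 2k2 + 2k3 + k4): u = -1.3750, v = 1.1250, du/dtau = -1.5000, dv/dtau = 1.5000


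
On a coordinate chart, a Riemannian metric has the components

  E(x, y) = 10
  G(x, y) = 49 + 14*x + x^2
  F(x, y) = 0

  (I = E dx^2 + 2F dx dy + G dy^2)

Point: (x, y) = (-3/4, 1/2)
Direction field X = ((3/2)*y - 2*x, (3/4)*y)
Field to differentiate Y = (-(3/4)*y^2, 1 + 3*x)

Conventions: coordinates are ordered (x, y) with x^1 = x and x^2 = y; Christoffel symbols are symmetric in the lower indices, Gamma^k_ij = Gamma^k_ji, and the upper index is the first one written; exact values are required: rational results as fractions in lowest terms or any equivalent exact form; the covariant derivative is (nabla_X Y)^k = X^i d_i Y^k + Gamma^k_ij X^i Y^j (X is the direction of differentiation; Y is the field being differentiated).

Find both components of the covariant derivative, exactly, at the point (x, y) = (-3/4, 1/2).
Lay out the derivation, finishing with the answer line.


E = 10, F = 0, G = 625/16 at the point
E_x = 0, E_y = 0, F_x = 0, F_y = 0, G_x = 25/2, G_y = 0
EG - F^2 = 3125/8;  g^inv = (8/3125) * [[625/16, 0], [0, 10]]
first-kind symbols [ij,l] = (1/2)(d_i g_jl + d_j g_il - d_l g_ij): [xx,x] = E_x/2 = 0, [xx,y] = F_x - E_y/2 = 0, [xy,x] = E_y/2 = 0, [xy,y] = G_x/2 = 25/4, [yy,x] = F_y - G_x/2 = -25/4, [yy,y] = G_y/2 = 0
Gamma^x_ij = (G*[ij,x] - F*[ij,y])/(EG - F^2), Gamma^y_ij = (E*[ij,y] - F*[ij,x])/(EG - F^2)
Gamma_xxx = 0, Gamma_xxy = 0, Gamma_xyy = -5/8, Gamma_yxx = 0, Gamma_yxy = 4/25, Gamma_yyy = 0
X = (9/4, 3/8), Y = (-3/16, -5/4) at the point

Answer: (nabla_X Y)^x = 3/256, (nabla_X Y)^y = 5031/800


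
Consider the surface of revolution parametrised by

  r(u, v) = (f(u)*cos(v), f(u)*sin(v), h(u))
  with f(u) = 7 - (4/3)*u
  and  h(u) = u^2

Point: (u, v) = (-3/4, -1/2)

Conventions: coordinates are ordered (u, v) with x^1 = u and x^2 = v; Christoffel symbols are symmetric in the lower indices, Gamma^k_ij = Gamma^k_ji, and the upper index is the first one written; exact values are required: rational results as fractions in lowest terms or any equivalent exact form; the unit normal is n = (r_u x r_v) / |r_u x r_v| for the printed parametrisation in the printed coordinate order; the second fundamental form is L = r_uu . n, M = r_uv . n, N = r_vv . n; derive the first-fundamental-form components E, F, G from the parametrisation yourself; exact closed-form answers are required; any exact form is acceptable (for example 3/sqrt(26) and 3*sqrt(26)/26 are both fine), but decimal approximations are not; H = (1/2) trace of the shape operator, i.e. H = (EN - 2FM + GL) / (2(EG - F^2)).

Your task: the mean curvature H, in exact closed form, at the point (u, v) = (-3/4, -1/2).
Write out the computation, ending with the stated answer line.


f = 8, f' = -4/3, f'' = 0, h' = -3/2, h'' = 2
E = 145/36, F = 0, G = 64; answer radicand W^2 = 145/36
unnormalised second-form numerators: l = -8/3, m = 0, n = -12; L = l/sqrt(145/36), and similarly M = m/sqrt(W^2), N = n/sqrt(W^2)
H = (E*n - 2*F*m + G*l) / (2*(EG - F^2)*sqrt(W^2)); E*n - 2*F*m + G*l = -219, EG - F^2 = 2320/9, so H = (-1971/4640)/sqrt(145/36)

Answer: H = -5913*sqrt(145)/336400


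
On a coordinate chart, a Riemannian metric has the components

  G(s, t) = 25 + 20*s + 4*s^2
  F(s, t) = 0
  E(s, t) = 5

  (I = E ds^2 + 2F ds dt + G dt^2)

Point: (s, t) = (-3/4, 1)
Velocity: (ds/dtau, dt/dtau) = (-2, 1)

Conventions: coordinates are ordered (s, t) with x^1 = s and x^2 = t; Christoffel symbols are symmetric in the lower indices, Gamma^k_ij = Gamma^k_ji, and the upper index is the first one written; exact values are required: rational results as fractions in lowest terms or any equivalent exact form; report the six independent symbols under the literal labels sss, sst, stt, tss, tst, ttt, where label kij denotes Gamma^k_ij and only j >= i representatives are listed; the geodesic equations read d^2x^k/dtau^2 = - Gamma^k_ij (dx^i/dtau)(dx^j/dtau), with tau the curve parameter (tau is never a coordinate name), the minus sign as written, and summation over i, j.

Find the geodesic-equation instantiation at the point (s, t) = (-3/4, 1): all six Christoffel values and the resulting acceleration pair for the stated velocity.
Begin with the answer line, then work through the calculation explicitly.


Answer: Gamma_sss = 0, Gamma_sst = 0, Gamma_stt = -7/5, Gamma_tss = 0, Gamma_tst = 4/7, Gamma_ttt = 0; accelerations (d^2s/dtau^2, d^2t/dtau^2) = (7/5, 16/7)

E = 5, F = 0, G = 49/4 at the point
E_s = 0, E_t = 0, F_s = 0, F_t = 0, G_s = 14, G_t = 0
EG - F^2 = 245/4;  g^inv = (4/245) * [[49/4, 0], [0, 5]]
first-kind symbols [ij,l] = (1/2)(d_i g_jl + d_j g_il - d_l g_ij): [ss,s] = E_s/2 = 0, [ss,t] = F_s - E_t/2 = 0, [st,s] = E_t/2 = 0, [st,t] = G_s/2 = 7, [tt,s] = F_t - G_s/2 = -7, [tt,t] = G_t/2 = 0
Gamma^s_ij = (G*[ij,s] - F*[ij,t])/(EG - F^2), Gamma^t_ij = (E*[ij,t] - F*[ij,s])/(EG - F^2)
Gamma_sss = 0, Gamma_sst = 0, Gamma_stt = -7/5, Gamma_tss = 0, Gamma_tst = 4/7, Gamma_ttt = 0
d^2s/dtau^2 = -(Gamma_sss*(-2)^2 + 2*Gamma_sst*(-2)*(1) + Gamma_stt*(1)^2) = 7/5
d^2t/dtau^2 = -(Gamma_tss*(-2)^2 + 2*Gamma_tst*(-2)*(1) + Gamma_ttt*(1)^2) = 16/7


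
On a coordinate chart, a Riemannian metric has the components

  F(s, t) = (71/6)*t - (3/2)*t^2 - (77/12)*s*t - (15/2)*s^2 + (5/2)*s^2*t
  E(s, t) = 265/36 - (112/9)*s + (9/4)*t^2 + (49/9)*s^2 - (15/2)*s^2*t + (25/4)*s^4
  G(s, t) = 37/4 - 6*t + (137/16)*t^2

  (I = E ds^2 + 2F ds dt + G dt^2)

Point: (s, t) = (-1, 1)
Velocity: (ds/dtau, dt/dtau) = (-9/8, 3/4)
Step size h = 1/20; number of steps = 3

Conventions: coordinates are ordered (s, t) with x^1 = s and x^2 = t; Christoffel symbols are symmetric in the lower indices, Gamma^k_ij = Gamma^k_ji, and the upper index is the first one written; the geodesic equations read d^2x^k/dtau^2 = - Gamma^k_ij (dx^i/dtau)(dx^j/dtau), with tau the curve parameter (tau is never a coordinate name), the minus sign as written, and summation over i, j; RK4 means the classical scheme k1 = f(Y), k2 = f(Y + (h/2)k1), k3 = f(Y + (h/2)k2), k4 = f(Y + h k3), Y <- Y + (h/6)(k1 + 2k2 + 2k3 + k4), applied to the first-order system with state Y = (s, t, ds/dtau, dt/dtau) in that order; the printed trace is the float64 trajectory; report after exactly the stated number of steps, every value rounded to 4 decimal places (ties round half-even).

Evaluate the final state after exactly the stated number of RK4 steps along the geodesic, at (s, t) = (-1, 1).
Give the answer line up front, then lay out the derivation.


Answer: s = -1.1552, t = 1.0908, ds/dtau = -0.9477, dt/dtau = 0.4712

f(Y) = (ds/dtau, dt/dtau, -Gamma^s_ij Y'^i Y'^j, -Gamma^t_ij Y'^i Y'^j) with the Gammas evaluated at the stage position; h = 0.050000; intermediate values shown to 6 dp
step 0: s = -1.0000, t = 1.0000, ds/dtau = -1.1250, dt/dtau = 0.7500
step 1:
  k1: at (s, t) = (-1.000000, 1.000000), (ds/dtau, dt/dtau) = (-1.125000, 0.750000); Gamma_sss = -1.491749, Gamma_sst = -0.103007, Gamma_stt = 0.838950, Gamma_tss = 1.914191, Gamma_tst = 0.102462, Gamma_ttt = -0.363612; k1 = (-1.125000, 0.750000, 1.242262, -2.045213)
  k2: at (s, t) = (-1.028125, 1.018750), (ds/dtau, dt/dtau) = (-1.093943, 0.698870); Gamma_sss = -1.502402, Gamma_sst = -0.109914, Gamma_stt = 0.809570, Gamma_tss = 1.939753, Gamma_tst = 0.109543, Gamma_ttt = -0.330879; k2 = (-1.093943, 0.698870, 1.234470, -1.992222)
  k3: at (s, t) = (-1.027349, 1.017472), (ds/dtau, dt/dtau) = (-1.094138, 0.700194); Gamma_sss = -1.500963, Gamma_sst = -0.109689, Gamma_stt = 0.809978, Gamma_tss = 1.938485, Gamma_tst = 0.109268, Gamma_ttt = -0.331238; k3 = (-1.094138, 0.700194, 1.231683, -1.990815)
  k4: at (s, t) = (-1.054707, 1.035010), (ds/dtau, dt/dtau) = (-1.063416, 0.650459); Gamma_sss = -1.508679, Gamma_sst = -0.115875, Gamma_stt = 0.781615, Gamma_tss = 1.960345, Gamma_tst = 0.115573, Gamma_ttt = -0.299559; k4 = (-1.063416, 0.650459, 1.215092, -1.930234)
  Y <- Y + (h/6)(k1 + 2k2 + 2k3 + k4): s = -1.0547, t = 1.0350, ds/dtau = -1.0634, dt/dtau = 0.6505
step 2:
  k1: at (s, t) = (-1.054705, 1.034988), (ds/dtau, dt/dtau) = (-1.063419, 0.650487); Gamma_sss = -1.508648, Gamma_sst = -0.115873, Gamma_stt = 0.781607, Gamma_tss = 1.960328, Gamma_tst = 0.115570, Gamma_ttt = -0.299548; k1 = (-1.063419, 0.650487, 1.215038, -1.930221)
  k2: at (s, t) = (-1.081290, 1.051250), (ds/dtau, dt/dtau) = (-1.033044, 0.602232); Gamma_sss = -1.513473, Gamma_sst = -0.121342, Gamma_stt = 0.754305, Gamma_tss = 1.978694, Gamma_tst = 0.121094, Gamma_ttt = -0.268988; k2 = (-1.033044, 0.602232, 1.190592, -1.863390)
  k3: at (s, t) = (-1.080531, 1.050044), (ds/dtau, dt/dtau) = (-1.033655, 0.603903); Gamma_sss = -1.512243, Gamma_sst = -0.121135, Gamma_stt = 0.754753, Gamma_tss = 1.977673, Gamma_tst = 0.120839, Gamma_ttt = -0.269396; k3 = (-1.033655, 0.603903, 1.189255, -1.863918)
  k4: at (s, t) = (-1.106388, 1.065183), (ds/dtau, dt/dtau) = (-1.003957, 0.557291); Gamma_sss = -1.514637, Gamma_sst = -0.125936, Gamma_stt = 0.728592, Gamma_tss = 1.993106, Gamma_tst = 0.125633, Gamma_ttt = -0.240074; k4 = (-1.003957, 0.557291, 1.159444, -1.793766)
  Y <- Y + (h/6)(k1 + 2k2 + 2k3 + k4): s = -1.1064, t = 1.0652, ds/dtau = -1.0040, dt/dtau = 0.5573
step 3:
  k1: at (s, t) = (-1.106378, 1.065155), (ds/dtau, dt/dtau) = (-1.003968, 0.557332); Gamma_sss = -1.514603, Gamma_sst = -0.125932, Gamma_stt = 0.728593, Gamma_tss = 1.993085, Gamma_tst = 0.125628, Gamma_ttt = -0.240072; k1 = (-1.003968, 0.557332, 1.159403, -1.793774)
  k2: at (s, t) = (-1.131477, 1.079089), (ds/dtau, dt/dtau) = (-0.974983, 0.512488); Gamma_sss = -1.514618, Gamma_sst = -0.130080, Gamma_stt = 0.703603, Gamma_tss = 2.005774, Gamma_tst = 0.129703, Gamma_ttt = -0.212021; k2 = (-0.974983, 0.512488, 1.124993, -1.721370)
  k3: at (s, t) = (-1.130753, 1.077967), (ds/dtau, dt/dtau) = (-0.975843, 0.514298); Gamma_sss = -1.513590, Gamma_sst = -0.129899, Gamma_stt = 0.704055, Gamma_tss = 2.004983, Gamma_tst = 0.129477, Gamma_ttt = -0.212436; k3 = (-0.975843, 0.514298, 1.124736, -1.723133)
  k4: at (s, t) = (-1.155170, 1.090870), (ds/dtau, dt/dtau) = (-0.947731, 0.471176); Gamma_sss = -1.511672, Gamma_sst = -0.133462, Gamma_stt = 0.680232, Gamma_tss = 2.015449, Gamma_tst = 0.132908, Gamma_ttt = -0.185667; k4 = (-0.947731, 0.471176, 1.087565, -1.650346)
  Y <- Y + (h/6)(k1 + 2k2 + 2k3 + k4): s = -1.1552, t = 1.0908, ds/dtau = -0.9477, dt/dtau = 0.4712


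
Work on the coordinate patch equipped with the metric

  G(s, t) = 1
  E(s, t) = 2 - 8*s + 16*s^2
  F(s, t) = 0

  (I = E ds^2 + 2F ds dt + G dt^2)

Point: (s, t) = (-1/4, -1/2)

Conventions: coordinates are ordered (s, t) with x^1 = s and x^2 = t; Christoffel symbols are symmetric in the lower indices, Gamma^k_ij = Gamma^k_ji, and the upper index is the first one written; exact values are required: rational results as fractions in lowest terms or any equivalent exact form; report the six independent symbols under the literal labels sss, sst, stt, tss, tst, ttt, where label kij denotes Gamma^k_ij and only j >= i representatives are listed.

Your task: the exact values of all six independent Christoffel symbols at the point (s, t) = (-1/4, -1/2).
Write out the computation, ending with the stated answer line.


E = 5, F = 0, G = 1 at the point
E_s = -16, E_t = 0, F_s = 0, F_t = 0, G_s = 0, G_t = 0
EG - F^2 = 5;  g^inv = (1/5) * [[1, 0], [0, 5]]
first-kind symbols [ij,l] = (1/2)(d_i g_jl + d_j g_il - d_l g_ij): [ss,s] = E_s/2 = -8, [ss,t] = F_s - E_t/2 = 0, [st,s] = E_t/2 = 0, [st,t] = G_s/2 = 0, [tt,s] = F_t - G_s/2 = 0, [tt,t] = G_t/2 = 0
Gamma^s_ij = (G*[ij,s] - F*[ij,t])/(EG - F^2), Gamma^t_ij = (E*[ij,t] - F*[ij,s])/(EG - F^2)

Answer: Gamma_sss = -8/5, Gamma_sst = 0, Gamma_stt = 0, Gamma_tss = 0, Gamma_tst = 0, Gamma_ttt = 0


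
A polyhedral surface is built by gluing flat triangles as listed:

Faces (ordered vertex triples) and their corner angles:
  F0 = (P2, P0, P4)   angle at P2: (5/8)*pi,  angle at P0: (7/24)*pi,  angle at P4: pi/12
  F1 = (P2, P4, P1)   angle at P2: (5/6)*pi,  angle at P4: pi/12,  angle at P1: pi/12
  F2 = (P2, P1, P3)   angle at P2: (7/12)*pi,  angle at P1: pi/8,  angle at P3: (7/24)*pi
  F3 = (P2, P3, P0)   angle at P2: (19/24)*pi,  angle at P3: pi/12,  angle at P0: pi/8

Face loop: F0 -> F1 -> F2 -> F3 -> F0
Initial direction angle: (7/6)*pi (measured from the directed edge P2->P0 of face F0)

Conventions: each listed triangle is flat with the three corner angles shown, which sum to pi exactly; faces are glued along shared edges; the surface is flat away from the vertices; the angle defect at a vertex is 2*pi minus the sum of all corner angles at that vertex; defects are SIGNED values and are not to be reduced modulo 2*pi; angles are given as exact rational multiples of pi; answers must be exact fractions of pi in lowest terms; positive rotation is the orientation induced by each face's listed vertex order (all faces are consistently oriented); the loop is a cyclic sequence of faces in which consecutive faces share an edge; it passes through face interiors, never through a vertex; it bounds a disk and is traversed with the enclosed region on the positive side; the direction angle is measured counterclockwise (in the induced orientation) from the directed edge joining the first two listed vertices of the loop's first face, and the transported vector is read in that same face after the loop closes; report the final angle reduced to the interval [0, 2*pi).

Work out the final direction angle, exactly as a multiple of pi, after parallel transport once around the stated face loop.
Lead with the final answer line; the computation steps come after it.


Answer: final direction angle = pi/3

enclosed vertex P2: corner angles sum to (17/6)*pi, defect = 2*pi - (17/6)*pi = (-5/6)*pi
holonomy = initial angle + sum of enclosed defects (mod 2*pi), positive in the induced orientation
final angle = (7/6)*pi - (5/6)*pi = pi/3 (mod 2*pi)


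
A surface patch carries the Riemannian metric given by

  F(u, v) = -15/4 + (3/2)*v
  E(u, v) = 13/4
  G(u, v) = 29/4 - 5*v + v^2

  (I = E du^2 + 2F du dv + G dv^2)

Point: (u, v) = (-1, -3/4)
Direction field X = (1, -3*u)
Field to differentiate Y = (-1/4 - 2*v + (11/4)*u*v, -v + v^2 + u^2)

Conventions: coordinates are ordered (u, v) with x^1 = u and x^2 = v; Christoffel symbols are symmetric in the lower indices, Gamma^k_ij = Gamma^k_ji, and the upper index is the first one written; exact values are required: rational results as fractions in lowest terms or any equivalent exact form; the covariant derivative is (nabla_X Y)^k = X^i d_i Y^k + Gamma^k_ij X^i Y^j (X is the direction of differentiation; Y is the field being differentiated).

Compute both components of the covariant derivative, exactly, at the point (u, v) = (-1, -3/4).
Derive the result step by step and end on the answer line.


E = 13/4, F = -39/8, G = 185/16 at the point
E_u = 0, E_v = 0, F_u = 0, F_v = 3/2, G_u = 0, G_v = -13/2
EG - F^2 = 221/16;  g^inv = (16/221) * [[185/16, 39/8], [39/8, 13/4]]
first-kind symbols [ij,l] = (1/2)(d_i g_jl + d_j g_il - d_l g_ij): [uu,u] = E_u/2 = 0, [uu,v] = F_u - E_v/2 = 0, [uv,u] = E_v/2 = 0, [uv,v] = G_u/2 = 0, [vv,u] = F_v - G_u/2 = 3/2, [vv,v] = G_v/2 = -13/4
Gamma^u_ij = (G*[ij,u] - F*[ij,v])/(EG - F^2), Gamma^v_ij = (E*[ij,v] - F*[ij,u])/(EG - F^2)
Gamma_uuu = 0, Gamma_uuv = 0, Gamma_uvv = 24/221, Gamma_vuu = 0, Gamma_vuv = 0, Gamma_vvv = -4/17
X = (1, 3), Y = (53/16, 37/16) at the point

Answer: (nabla_X Y)^u = -55017/3536, (nabla_X Y)^v = -757/68


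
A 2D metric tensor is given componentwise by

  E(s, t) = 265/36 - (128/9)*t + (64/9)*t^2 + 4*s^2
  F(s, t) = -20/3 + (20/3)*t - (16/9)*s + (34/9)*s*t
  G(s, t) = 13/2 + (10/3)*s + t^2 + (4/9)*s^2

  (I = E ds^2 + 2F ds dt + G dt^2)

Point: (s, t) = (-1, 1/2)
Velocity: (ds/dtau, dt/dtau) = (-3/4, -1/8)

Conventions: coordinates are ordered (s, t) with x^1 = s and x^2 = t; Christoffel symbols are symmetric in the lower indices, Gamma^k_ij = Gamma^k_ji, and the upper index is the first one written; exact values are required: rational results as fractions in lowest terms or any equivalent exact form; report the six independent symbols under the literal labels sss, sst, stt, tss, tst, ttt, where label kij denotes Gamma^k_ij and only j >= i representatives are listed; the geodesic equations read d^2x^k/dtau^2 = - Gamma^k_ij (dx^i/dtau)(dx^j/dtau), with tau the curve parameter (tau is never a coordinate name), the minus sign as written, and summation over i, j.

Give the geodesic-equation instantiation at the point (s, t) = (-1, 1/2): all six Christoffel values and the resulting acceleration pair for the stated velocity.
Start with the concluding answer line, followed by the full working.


Answer: Gamma_sss = -1216/4929, Gamma_sst = -4112/4929, Gamma_stt = 3524/4929, Gamma_tss = 116/159, Gamma_tst = -68/159, Gamma_ttt = 122/159; accelerations (d^2s/dtau^2, d^2t/dtau^2) = (22399/78864, -1741/5088)

E = 217/36, F = -31/9, G = 139/36 at the point
E_s = -8, E_t = -64/9, F_s = 1/9, F_t = 26/9, G_s = 22/9, G_t = 1
EG - F^2 = 1643/144;  g^inv = (144/1643) * [[139/36, 31/9], [31/9, 217/36]]
first-kind symbols [ij,l] = (1/2)(d_i g_jl + d_j g_il - d_l g_ij): [ss,s] = E_s/2 = -4, [ss,t] = F_s - E_t/2 = 11/3, [st,s] = E_t/2 = -32/9, [st,t] = G_s/2 = 11/9, [tt,s] = F_t - G_s/2 = 5/3, [tt,t] = G_t/2 = 1/2
Gamma^s_ij = (G*[ij,s] - F*[ij,t])/(EG - F^2), Gamma^t_ij = (E*[ij,t] - F*[ij,s])/(EG - F^2)
Gamma_sss = -1216/4929, Gamma_sst = -4112/4929, Gamma_stt = 3524/4929, Gamma_tss = 116/159, Gamma_tst = -68/159, Gamma_ttt = 122/159
d^2s/dtau^2 = -(Gamma_sss*(-3/4)^2 + 2*Gamma_sst*(-3/4)*(-1/8) + Gamma_stt*(-1/8)^2) = 22399/78864
d^2t/dtau^2 = -(Gamma_tss*(-3/4)^2 + 2*Gamma_tst*(-3/4)*(-1/8) + Gamma_ttt*(-1/8)^2) = -1741/5088


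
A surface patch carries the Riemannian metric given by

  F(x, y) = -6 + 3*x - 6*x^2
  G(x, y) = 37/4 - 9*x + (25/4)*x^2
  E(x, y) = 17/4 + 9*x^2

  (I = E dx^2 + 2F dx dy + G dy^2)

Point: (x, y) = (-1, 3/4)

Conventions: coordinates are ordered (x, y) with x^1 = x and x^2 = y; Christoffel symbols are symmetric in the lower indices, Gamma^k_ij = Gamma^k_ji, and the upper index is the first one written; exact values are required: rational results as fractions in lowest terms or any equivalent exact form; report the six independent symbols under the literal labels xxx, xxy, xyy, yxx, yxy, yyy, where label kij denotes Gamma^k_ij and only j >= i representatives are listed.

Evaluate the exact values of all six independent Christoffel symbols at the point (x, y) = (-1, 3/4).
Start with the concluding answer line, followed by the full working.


Answer: Gamma_xxx = 36/797, Gamma_xxy = -1290/797, Gamma_xyy = 2107/797, Gamma_yxx = 510/797, Gamma_yxy = -2279/1594, Gamma_yyy = 1290/797

E = 53/4, F = -15, G = 49/2 at the point
E_x = -18, E_y = 0, F_x = 15, F_y = 0, G_x = -43/2, G_y = 0
EG - F^2 = 797/8;  g^inv = (8/797) * [[49/2, 15], [15, 53/4]]
first-kind symbols [ij,l] = (1/2)(d_i g_jl + d_j g_il - d_l g_ij): [xx,x] = E_x/2 = -9, [xx,y] = F_x - E_y/2 = 15, [xy,x] = E_y/2 = 0, [xy,y] = G_x/2 = -43/4, [yy,x] = F_y - G_x/2 = 43/4, [yy,y] = G_y/2 = 0
Gamma^x_ij = (G*[ij,x] - F*[ij,y])/(EG - F^2), Gamma^y_ij = (E*[ij,y] - F*[ij,x])/(EG - F^2)


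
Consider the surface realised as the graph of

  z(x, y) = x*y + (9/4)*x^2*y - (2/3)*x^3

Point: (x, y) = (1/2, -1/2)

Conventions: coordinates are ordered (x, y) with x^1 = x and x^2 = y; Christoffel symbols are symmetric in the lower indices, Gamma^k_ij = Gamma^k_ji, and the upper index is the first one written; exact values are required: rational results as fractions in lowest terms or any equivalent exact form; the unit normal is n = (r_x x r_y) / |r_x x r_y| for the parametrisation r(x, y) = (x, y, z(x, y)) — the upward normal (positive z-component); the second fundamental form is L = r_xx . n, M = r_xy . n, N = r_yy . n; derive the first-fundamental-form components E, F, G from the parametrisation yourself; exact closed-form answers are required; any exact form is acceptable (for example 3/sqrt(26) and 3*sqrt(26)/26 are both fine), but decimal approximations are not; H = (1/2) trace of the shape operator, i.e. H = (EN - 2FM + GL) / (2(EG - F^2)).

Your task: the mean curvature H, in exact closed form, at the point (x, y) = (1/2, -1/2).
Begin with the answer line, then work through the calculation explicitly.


Answer: H = 3842*sqrt(21)/107163

z_x = -17/8, z_y = 17/16, z_xx = -17/4, z_xy = 13/4, z_yy = 0
E = 353/64, F = -289/128, G = 545/256; answer radicand W^2 = 1701/256
unnormalised second-form numerators: l = -17/4, m = 13/4, n = 0; L = l/sqrt(1701/256), and similarly M = m/sqrt(W^2), N = n/sqrt(W^2)
H = (E*n - 2*F*m + G*l) / (2*(EG - F^2)*sqrt(W^2)); E*n - 2*F*m + G*l = 5763/1024, EG - F^2 = 1701/256, so H = (1921/4536)/sqrt(1701/256)


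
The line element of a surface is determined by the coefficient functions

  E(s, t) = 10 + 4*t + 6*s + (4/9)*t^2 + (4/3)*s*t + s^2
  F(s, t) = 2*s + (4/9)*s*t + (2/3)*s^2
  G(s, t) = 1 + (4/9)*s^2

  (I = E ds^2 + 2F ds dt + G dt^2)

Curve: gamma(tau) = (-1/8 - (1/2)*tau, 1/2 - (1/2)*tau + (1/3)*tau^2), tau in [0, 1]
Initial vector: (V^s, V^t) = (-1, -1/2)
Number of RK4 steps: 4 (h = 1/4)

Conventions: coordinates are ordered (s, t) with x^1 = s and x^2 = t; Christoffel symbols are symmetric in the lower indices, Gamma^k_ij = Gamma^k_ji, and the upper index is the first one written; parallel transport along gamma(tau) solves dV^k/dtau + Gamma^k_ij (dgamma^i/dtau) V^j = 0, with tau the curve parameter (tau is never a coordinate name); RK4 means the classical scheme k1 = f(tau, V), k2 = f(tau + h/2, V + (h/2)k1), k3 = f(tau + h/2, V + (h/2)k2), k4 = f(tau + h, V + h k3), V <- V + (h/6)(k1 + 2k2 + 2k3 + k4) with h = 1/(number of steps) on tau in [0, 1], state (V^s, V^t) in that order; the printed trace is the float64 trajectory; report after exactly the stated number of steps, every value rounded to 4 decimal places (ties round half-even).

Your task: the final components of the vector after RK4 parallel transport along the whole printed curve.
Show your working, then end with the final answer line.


gamma'(tau) = (-1/2, -1/2 + (2/3)*tau); f(tau, V)^k = -Gamma^k_ij(gamma(tau)) gamma'^i(tau) V^j; h = 1/4; intermediate values shown to 6 dp
curve data and Christoffel symbols at the stage parameters:
  tau = 0.000000: gamma = (-0.125000, 0.500000), gamma' = (-0.500000, -0.500000); Gamma_sss = 0.283915, Gamma_sst = 0.189276, Gamma_stt = 0.000000, Gamma_tss = -0.007374, Gamma_tst = -0.004916, Gamma_ttt = 0.000000
  tau = 0.125000: gamma = (-0.187500, 0.442708), gamma' = (-0.500000, -0.416667); Gamma_sss = 0.291167, Gamma_sst = 0.194111, Gamma_stt = 0.000000, Gamma_tss = -0.011712, Gamma_tst = -0.007808, Gamma_ttt = 0.000000
  tau = 0.250000: gamma = (-0.250000, 0.395833), gamma' = (-0.500000, -0.333333); Gamma_sss = 0.298071, Gamma_sst = 0.198714, Gamma_stt = 0.000000, Gamma_tss = -0.016483, Gamma_tst = -0.010989, Gamma_ttt = 0.000000
  tau = 0.375000: gamma = (-0.312500, 0.359375), gamma' = (-0.500000, -0.250000); Gamma_sss = 0.304549, Gamma_sst = 0.203032, Gamma_stt = 0.000000, Gamma_tss = -0.021676, Gamma_tst = -0.014451, Gamma_ttt = 0.000000
  tau = 0.500000: gamma = (-0.375000, 0.333333), gamma' = (-0.500000, -0.166667); Gamma_sss = 0.310521, Gamma_sst = 0.207014, Gamma_stt = 0.000000, Gamma_tss = -0.027265, Gamma_tst = -0.018177, Gamma_ttt = 0.000000
  tau = 0.625000: gamma = (-0.437500, 0.317708), gamma' = (-0.500000, -0.083333); Gamma_sss = 0.315914, Gamma_sst = 0.210609, Gamma_stt = 0.000000, Gamma_tss = -0.033212, Gamma_tst = -0.022142, Gamma_ttt = 0.000000
  tau = 0.750000: gamma = (-0.500000, 0.312500), gamma' = (-0.500000, 0.000000); Gamma_sss = 0.320658, Gamma_sst = 0.213772, Gamma_stt = 0.000000, Gamma_tss = -0.039466, Gamma_tst = -0.026310, Gamma_ttt = 0.000000
  tau = 0.875000: gamma = (-0.562500, 0.317708), gamma' = (-0.500000, 0.083333); Gamma_sss = 0.324692, Gamma_sst = 0.216461, Gamma_stt = 0.000000, Gamma_tss = -0.045959, Gamma_tst = -0.030639, Gamma_ttt = 0.000000
  tau = 1.000000: gamma = (-0.625000, 0.333333), gamma' = (-0.500000, 0.166667); Gamma_sss = 0.327966, Gamma_sst = 0.218644, Gamma_stt = 0.000000, Gamma_tss = -0.052615, Gamma_tst = -0.035077, Gamma_ttt = 0.000000
step 0: V^s = -1.0000, V^t = -0.5000
step 1: k1 = (-0.283915, 0.007374), k2 = (-0.282939, 0.011381), k3 = (-0.282862, 0.011378), k4 = (-0.279893, 0.015478); V <- V + (h/6)(k1 + 2k2 + 2k3 + k4): V^s = -1.0706, V^t = -0.4972
step 2: k1 = (-0.279877, 0.015477), k2 = (-0.274751, 0.019555), k3 = (-0.274569, 0.019542), k4 = (-0.267147, 0.023457); V <- V + (h/6)(k1 + 2k2 + 2k3 + k4): V^s = -1.1392, V^t = -0.4923
step 3: k1 = (-0.267134, 0.023456), k2 = (-0.257331, 0.027054), k3 = (-0.257068, 0.027026), k4 = (-0.244847, 0.030135); V <- V + (h/6)(k1 + 2k2 + 2k3 + k4): V^s = -1.2034, V^t = -0.4855
step 4: k1 = (-0.244838, 0.030134), k2 = (-0.230219, 0.032587), k3 = (-0.229922, 0.032545), k4 = (-0.213007, 0.034172); V <- V + (h/6)(k1 + 2k2 + 2k3 + k4): V^s = -1.2608, V^t = -0.4774

Answer: V^s = -1.2608, V^t = -0.4774


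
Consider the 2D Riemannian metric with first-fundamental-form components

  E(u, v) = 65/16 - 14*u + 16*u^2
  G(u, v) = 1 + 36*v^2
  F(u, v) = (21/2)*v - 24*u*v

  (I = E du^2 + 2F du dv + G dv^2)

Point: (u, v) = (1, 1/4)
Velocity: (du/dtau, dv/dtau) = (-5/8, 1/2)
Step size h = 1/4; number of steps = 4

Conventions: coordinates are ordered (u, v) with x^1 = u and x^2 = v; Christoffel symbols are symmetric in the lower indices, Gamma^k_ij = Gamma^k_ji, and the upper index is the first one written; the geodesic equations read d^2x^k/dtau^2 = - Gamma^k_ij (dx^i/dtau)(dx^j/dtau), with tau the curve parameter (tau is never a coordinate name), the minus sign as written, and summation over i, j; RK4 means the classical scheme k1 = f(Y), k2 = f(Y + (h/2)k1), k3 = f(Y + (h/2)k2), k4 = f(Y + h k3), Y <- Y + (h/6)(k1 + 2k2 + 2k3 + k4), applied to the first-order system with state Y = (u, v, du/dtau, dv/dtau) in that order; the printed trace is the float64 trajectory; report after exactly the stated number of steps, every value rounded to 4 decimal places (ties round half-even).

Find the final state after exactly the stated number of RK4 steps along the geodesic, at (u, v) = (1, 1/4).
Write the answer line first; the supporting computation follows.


Answer: u = 0.3704, v = 0.7565, du/dtau = -0.6311, dv/dtau = 0.5114

f(Y) = (du/dtau, dv/dtau, -Gamma^u_ij Y'^i Y'^j, -Gamma^v_ij Y'^i Y'^j) with the Gammas evaluated at the stage position; h = 0.250000; intermediate values shown to 6 dp
step 0: u = 1.0000, v = 0.2500, du/dtau = -0.6250, dv/dtau = 0.5000
step 1:
  k1: at (u, v) = (1.000000, 0.250000), (du/dtau, dv/dtau) = (-0.625000, 0.500000); Gamma_uuu = 1.082707, Gamma_uuv = 0.000000, Gamma_uvv = -1.624060, Gamma_vuu = -0.721805, Gamma_vuv = 0.000000, Gamma_vvv = 1.082707; k1 = (-0.625000, 0.500000, -0.016917, 0.011278)
  k2: at (u, v) = (0.921875, 0.312500), (du/dtau, dv/dtau) = (-0.627115, 0.501410); Gamma_uuu = 0.937175, Gamma_uuv = 0.000000, Gamma_uvv = -1.405763, Gamma_vuu = -0.906944, Gamma_vuv = 0.000000, Gamma_vvv = 1.360416; k2 = (-0.627115, 0.501410, -0.015140, 0.014652)
  k3: at (u, v) = (0.921611, 0.312676), (du/dtau, dv/dtau) = (-0.626893, 0.501831); Gamma_uuu = 0.936679, Gamma_uuv = 0.000000, Gamma_uvv = -1.405018, Gamma_vuu = -0.907469, Gamma_vuv = 0.000000, Gamma_vvv = 1.361204; k3 = (-0.626893, 0.501831, -0.014277, 0.013832)
  k4: at (u, v) = (0.843277, 0.375458), (du/dtau, dv/dtau) = (-0.628569, 0.503458); Gamma_uuu = 0.745455, Gamma_uuv = 0.000000, Gamma_uvv = -1.118183, Gamma_vuu = -1.034634, Gamma_vuv = 0.000000, Gamma_vvv = 1.551951; k4 = (-0.628569, 0.503458, -0.011103, 0.015410)
  Y <- Y + (h/6)(k1 + 2k2 + 2k3 + k4): u = 0.8433, v = 0.3754, du/dtau = -0.6286, dv/dtau = 0.5035
step 2:
  k1: at (u, v) = (0.843267, 0.375414), (du/dtau, dv/dtau) = (-0.628619, 0.503486); Gamma_uuu = 0.745550, Gamma_uuv = 0.000000, Gamma_uvv = -1.118324, Gamma_vuu = -1.034669, Gamma_vuv = 0.000000, Gamma_vvv = 1.552003; k1 = (-0.628619, 0.503486, -0.011120, 0.015432)
  k2: at (u, v) = (0.764690, 0.438350), (du/dtau, dv/dtau) = (-0.630009, 0.505415); Gamma_uuu = 0.543602, Gamma_uuv = 0.000000, Gamma_uvv = -0.815403, Gamma_vuu = -1.092430, Gamma_vuv = 0.000000, Gamma_vvv = 1.638644; k2 = (-0.630009, 0.505415, -0.007472, 0.015016)
  k3: at (u, v) = (0.764516, 0.438591), (du/dtau, dv/dtau) = (-0.629553, 0.505363); Gamma_uuu = 0.542987, Gamma_uuv = 0.000000, Gamma_uvv = -0.814480, Gamma_vuu = -1.092373, Gamma_vuv = 0.000000, Gamma_vvv = 1.638560; k3 = (-0.629553, 0.505363, -0.007194, 0.014474)
  k4: at (u, v) = (0.685879, 0.501755), (du/dtau, dv/dtau) = (-0.630418, 0.507104); Gamma_uuu = 0.359632, Gamma_uuv = 0.000000, Gamma_uvv = -0.539448, Gamma_vuu = -1.089749, Gamma_vuv = 0.000000, Gamma_vvv = 1.634623; k4 = (-0.630418, 0.507104, -0.004206, 0.012744)
  Y <- Y + (h/6)(k1 + 2k2 + 2k3 + k4): u = 0.6858, v = 0.5018, du/dtau = -0.6305, dv/dtau = 0.5071
step 3:
  k1: at (u, v) = (0.685844, 0.501754), (du/dtau, dv/dtau) = (-0.630480, 0.507117); Gamma_uuu = 0.359592, Gamma_uuv = 0.000000, Gamma_uvv = -0.539388, Gamma_vuu = -1.089778, Gamma_vuv = 0.000000, Gamma_vvv = 1.634667; k1 = (-0.630480, 0.507117, -0.004226, 0.012808)
  k2: at (u, v) = (0.607034, 0.565143), (du/dtau, dv/dtau) = (-0.631008, 0.508718); Gamma_uuu = 0.209337, Gamma_uuv = 0.000000, Gamma_uvv = -0.314005, Gamma_vuu = -1.046740, Gamma_vuv = 0.000000, Gamma_vvv = 1.570109; k2 = (-0.631008, 0.508718, -0.002089, 0.010446)
  k3: at (u, v) = (0.606968, 0.565343), (du/dtau, dv/dtau) = (-0.630741, 0.508423); Gamma_uuu = 0.209130, Gamma_uuv = 0.000000, Gamma_uvv = -0.313695, Gamma_vuu = -1.046481, Gamma_vuv = 0.000000, Gamma_vvv = 1.569722; k3 = (-0.630741, 0.508423, -0.002111, 0.010562)
  k4: at (u, v) = (0.528159, 0.628859), (du/dtau, dv/dtau) = (-0.631007, 0.509758); Gamma_uuu = 0.094386, Gamma_uuv = 0.000000, Gamma_uvv = -0.141579, Gamma_vuu = -0.982068, Gamma_vuv = 0.000000, Gamma_vvv = 1.473102; k4 = (-0.631007, 0.509758, -0.000792, 0.008240)
  Y <- Y + (h/6)(k1 + 2k2 + 2k3 + k4): u = 0.5281, v = 0.6289, du/dtau = -0.6310, dv/dtau = 0.5097
step 4:
  k1: at (u, v) = (0.528136, 0.628885), (du/dtau, dv/dtau) = (-0.631039, 0.509745); Gamma_uuu = 0.094356, Gamma_uuv = 0.000000, Gamma_uvv = -0.141533, Gamma_vuu = -0.982038, Gamma_vuv = 0.000000, Gamma_vvv = 1.473056; k1 = (-0.631039, 0.509745, -0.000797, 0.008298)
  k2: at (u, v) = (0.449256, 0.692603), (du/dtau, dv/dtau) = (-0.631138, 0.510782); Gamma_uuu = 0.010295, Gamma_uuv = 0.000000, Gamma_uvv = -0.015442, Gamma_vuu = -0.909755, Gamma_vuv = 0.000000, Gamma_vvv = 1.364632; k2 = (-0.631138, 0.510782, -0.000072, 0.006357)
  k3: at (u, v) = (0.449244, 0.692733), (du/dtau, dv/dtau) = (-0.631048, 0.510540); Gamma_uuu = 0.010280, Gamma_uuv = 0.000000, Gamma_uvv = -0.015421, Gamma_vuu = -0.909603, Gamma_vuv = 0.000000, Gamma_vvv = 1.364405; k3 = (-0.631048, 0.510540, -0.000074, 0.006590)
  k4: at (u, v) = (0.370374, 0.756520), (du/dtau, dv/dtau) = (-0.631057, 0.511392); Gamma_uuu = -0.049549, Gamma_uuv = 0.000000, Gamma_uvv = 0.074324, Gamma_vuu = -0.837642, Gamma_vuv = 0.000000, Gamma_vvv = 1.256463; k4 = (-0.631057, 0.511392, 0.000295, 0.004984)
  Y <- Y + (h/6)(k1 + 2k2 + 2k3 + k4): u = 0.3704, v = 0.7565, du/dtau = -0.6311, dv/dtau = 0.5114


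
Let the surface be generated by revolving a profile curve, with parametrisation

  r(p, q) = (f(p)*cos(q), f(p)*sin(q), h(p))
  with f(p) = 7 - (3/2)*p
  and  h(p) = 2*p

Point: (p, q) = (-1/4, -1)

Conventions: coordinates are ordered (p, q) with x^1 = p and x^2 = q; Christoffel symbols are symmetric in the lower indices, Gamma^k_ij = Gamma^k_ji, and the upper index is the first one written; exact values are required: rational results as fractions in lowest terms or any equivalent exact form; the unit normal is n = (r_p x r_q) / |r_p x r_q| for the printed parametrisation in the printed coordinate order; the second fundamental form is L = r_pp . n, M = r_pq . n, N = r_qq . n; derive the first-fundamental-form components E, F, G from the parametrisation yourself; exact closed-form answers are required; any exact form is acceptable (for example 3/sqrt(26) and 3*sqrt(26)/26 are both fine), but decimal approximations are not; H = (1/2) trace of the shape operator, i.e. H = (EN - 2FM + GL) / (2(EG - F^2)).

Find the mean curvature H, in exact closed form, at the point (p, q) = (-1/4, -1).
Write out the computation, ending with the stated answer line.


f = 59/8, f' = -3/2, f'' = 0, h' = 2, h'' = 0
E = 25/4, F = 0, G = 3481/64; answer radicand W^2 = 25/4
unnormalised second-form numerators: l = 0, m = 0, n = 59/4; L = l/sqrt(25/4), and similarly M = m/sqrt(W^2), N = n/sqrt(W^2)
H = (E*n - 2*F*m + G*l) / (2*(EG - F^2)*sqrt(W^2)); E*n - 2*F*m + G*l = 1475/16, EG - F^2 = 87025/256, so H = (8/59)/sqrt(25/4)

Answer: H = 16/295
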